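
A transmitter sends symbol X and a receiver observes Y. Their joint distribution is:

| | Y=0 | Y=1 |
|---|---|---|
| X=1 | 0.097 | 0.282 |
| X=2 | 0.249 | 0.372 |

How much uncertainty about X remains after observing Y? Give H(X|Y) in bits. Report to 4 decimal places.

0.9412 bits

Marginals: p(X) = (0.3790, 0.6210), p(Y) = (0.3460, 0.6540).
H(X|Y) = Σ p(Y) · H(X|Y=·).
  Y=0: p=0.3460, H(X|Y=0) = 0.8559
  Y=1: p=0.6540, H(X|Y=1) = 0.9863
Weighted sum = 0.9412 bits.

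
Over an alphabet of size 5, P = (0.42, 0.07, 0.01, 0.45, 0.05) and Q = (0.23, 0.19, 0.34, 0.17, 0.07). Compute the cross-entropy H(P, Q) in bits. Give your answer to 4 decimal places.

2.4160 bits

H(P,Q) = −Σ p·log₂ q.
  −0.42·log₂(0.23) = 0.89052
  −0.07·log₂(0.19) = 0.16772
  −0.01·log₂(0.34) = 0.01556
  −0.45·log₂(0.17) = 1.15038
  −0.05·log₂(0.07) = 0.19183
H(P,Q) = 2.4160 bits.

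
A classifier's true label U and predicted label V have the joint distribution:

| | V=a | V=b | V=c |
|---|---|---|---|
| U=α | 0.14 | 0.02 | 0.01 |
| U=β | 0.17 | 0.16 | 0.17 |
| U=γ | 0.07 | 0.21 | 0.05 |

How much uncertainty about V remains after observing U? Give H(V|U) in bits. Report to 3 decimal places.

Chain rule: H(V|U) = H(U,V) − H(U).
Marginals: p(U) = (0.1700, 0.5000, 0.3300), p(V) = (0.3800, 0.3900, 0.2300).
H(U,V) = 2.8261 bits; H(U) = 1.4624 bits.
H(V|U) = 2.8261 − 1.4624 = 1.364 bits.

1.364 bits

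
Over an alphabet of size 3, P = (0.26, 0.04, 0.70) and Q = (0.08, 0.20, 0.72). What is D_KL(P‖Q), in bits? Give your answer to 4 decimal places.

0.3208 bits

D(P‖Q) = Σ p·log₂(p/q).
  0.26·log₂(0.26/0.08) = 0.44211
  0.04·log₂(0.04/0.20) = -0.09288
  0.70·log₂(0.70/0.72) = -0.02845
D(P‖Q) = 0.3208 bits.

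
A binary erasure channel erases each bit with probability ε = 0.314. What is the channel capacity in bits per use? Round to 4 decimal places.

0.6860 bits

Binary erasure channel: capacity C = 1 − ε.
C = 1 − 0.314 = 0.6860 bits per channel use.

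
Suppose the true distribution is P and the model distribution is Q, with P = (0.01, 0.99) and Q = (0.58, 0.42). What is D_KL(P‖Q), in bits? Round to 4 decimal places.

D(P‖Q) = Σ p·log₂(p/q).
  0.01·log₂(0.01/0.58) = -0.05858
  0.99·log₂(0.99/0.42) = 1.22467
D(P‖Q) = 1.1661 bits.

1.1661 bits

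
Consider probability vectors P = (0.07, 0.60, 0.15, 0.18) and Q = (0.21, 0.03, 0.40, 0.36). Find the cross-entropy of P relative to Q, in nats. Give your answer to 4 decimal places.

2.5345 nats

H(P,Q) = −Σ p·ln q.
  −0.07·ln(0.21) = 0.10925
  −0.60·ln(0.03) = 2.10393
  −0.15·ln(0.40) = 0.13744
  −0.18·ln(0.36) = 0.18390
H(P,Q) = 2.5345 nats.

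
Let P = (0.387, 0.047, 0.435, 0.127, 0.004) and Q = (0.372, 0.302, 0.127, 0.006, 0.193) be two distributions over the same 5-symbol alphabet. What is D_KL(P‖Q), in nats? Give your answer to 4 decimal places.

0.8356 nats

D(P‖Q) = Σ p·ln(p/q).
  0.387·ln(0.387/0.372) = 0.01530
  0.047·ln(0.047/0.302) = -0.08743
  0.435·ln(0.435/0.127) = 0.53555
  0.127·ln(0.127/0.006) = 0.38766
  0.004·ln(0.004/0.193) = -0.01551
D(P‖Q) = 0.8356 nats.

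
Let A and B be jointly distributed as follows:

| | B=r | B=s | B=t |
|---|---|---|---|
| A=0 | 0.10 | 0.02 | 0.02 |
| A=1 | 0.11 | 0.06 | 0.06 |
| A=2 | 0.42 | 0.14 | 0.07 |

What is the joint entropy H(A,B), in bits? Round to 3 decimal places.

H(A,B) = −Σ p(x,y)·log₂ p(x,y) over all 9 cells.
  cell (0,r): −0.10·log₂0.10 = 0.3322
  cell (0,s): −0.02·log₂0.02 = 0.1129
  cell (0,t): −0.02·log₂0.02 = 0.1129
  cell (1,r): −0.11·log₂0.11 = 0.3503
  cell (1,s): −0.06·log₂0.06 = 0.2435
  cell (1,t): −0.06·log₂0.06 = 0.2435
  cell (2,r): −0.42·log₂0.42 = 0.5256
  cell (2,s): −0.14·log₂0.14 = 0.3971
  cell (2,t): −0.07·log₂0.07 = 0.2686
Sum = 2.587 bits.

2.587 bits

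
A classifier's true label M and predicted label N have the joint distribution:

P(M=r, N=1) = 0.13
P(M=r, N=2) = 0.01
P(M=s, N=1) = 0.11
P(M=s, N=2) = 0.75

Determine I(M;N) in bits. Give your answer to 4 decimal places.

0.2686 bits

Marginals: p(M) = (0.1400, 0.8600), p(N) = (0.2400, 0.7600).
I(M;N) = H(M) + H(N) − H(M,N).
H(M) = 0.5842, H(N) = 0.7950, H(M,N) = 1.1106.
I(M;N) = 0.5842 + 0.7950 − 1.1106 = 0.2686 bits.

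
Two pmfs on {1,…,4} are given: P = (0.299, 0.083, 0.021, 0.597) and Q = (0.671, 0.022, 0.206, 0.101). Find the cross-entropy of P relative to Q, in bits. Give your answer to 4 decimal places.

2.6516 bits

H(P,Q) = −Σ p·log₂ q.
  −0.299·log₂(0.671) = 0.17211
  −0.083·log₂(0.022) = 0.45703
  −0.021·log₂(0.206) = 0.04786
  −0.597·log₂(0.101) = 1.97462
H(P,Q) = 2.6516 bits.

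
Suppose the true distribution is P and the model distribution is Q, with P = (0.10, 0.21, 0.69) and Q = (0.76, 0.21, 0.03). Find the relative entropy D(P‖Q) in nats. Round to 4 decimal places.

1.9607 nats

D(P‖Q) = Σ p·ln(p/q).
  0.10·ln(0.10/0.76) = -0.20281
  0.21·ln(0.21/0.21) = 0.00000
  0.69·ln(0.69/0.03) = 2.16349
D(P‖Q) = 1.9607 nats.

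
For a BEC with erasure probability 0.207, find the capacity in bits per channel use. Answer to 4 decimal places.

Binary erasure channel: capacity C = 1 − ε.
C = 1 − 0.207 = 0.7930 bits per channel use.

0.7930 bits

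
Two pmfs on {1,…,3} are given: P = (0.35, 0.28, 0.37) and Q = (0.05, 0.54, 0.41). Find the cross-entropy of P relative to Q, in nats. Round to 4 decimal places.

1.5509 nats

H(P,Q) = −Σ p·ln q.
  −0.35·ln(0.05) = 1.04851
  −0.28·ln(0.54) = 0.17253
  −0.37·ln(0.41) = 0.32989
H(P,Q) = 1.5509 nats.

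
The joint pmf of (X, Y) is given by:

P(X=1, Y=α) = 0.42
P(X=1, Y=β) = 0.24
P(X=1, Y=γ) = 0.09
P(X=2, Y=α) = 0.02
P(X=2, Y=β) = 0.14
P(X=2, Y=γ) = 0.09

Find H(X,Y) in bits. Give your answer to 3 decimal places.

2.155 bits

H(X,Y) = −Σ p(x,y)·log₂ p(x,y) over all 6 cells.
  cell (1,α): −0.42·log₂0.42 = 0.5256
  cell (1,β): −0.24·log₂0.24 = 0.4941
  cell (1,γ): −0.09·log₂0.09 = 0.3127
  cell (2,α): −0.02·log₂0.02 = 0.1129
  cell (2,β): −0.14·log₂0.14 = 0.3971
  cell (2,γ): −0.09·log₂0.09 = 0.3127
Sum = 2.155 bits.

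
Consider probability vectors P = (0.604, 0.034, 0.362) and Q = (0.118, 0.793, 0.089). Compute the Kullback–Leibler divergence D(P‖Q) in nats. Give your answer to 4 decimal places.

1.3871 nats

D(P‖Q) = Σ p·ln(p/q).
  0.604·ln(0.604/0.118) = 0.98627
  0.034·ln(0.034/0.793) = -0.10708
  0.362·ln(0.362/0.089) = 0.50789
D(P‖Q) = 1.3871 nats.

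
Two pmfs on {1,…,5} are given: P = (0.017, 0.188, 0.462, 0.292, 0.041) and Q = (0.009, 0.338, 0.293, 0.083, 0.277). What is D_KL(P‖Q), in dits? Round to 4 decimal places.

0.1737 dits

D(P‖Q) = Σ p·log₁₀(p/q).
  0.017·log₁₀(0.017/0.009) = 0.00470
  0.188·log₁₀(0.188/0.338) = -0.04789
  0.462·log₁₀(0.462/0.293) = 0.09137
  0.292·log₁₀(0.292/0.083) = 0.15952
  0.041·log₁₀(0.041/0.277) = -0.03402
D(P‖Q) = 0.1737 dits.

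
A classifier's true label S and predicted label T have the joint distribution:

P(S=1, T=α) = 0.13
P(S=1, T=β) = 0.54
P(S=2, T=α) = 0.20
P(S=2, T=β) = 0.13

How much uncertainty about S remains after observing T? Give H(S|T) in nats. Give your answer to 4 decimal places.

0.5509 nats

Marginals: p(S) = (0.6700, 0.3300), p(T) = (0.3300, 0.6700).
H(S|T) = Σ p(T) · H(S|T=·).
  T=α: p=0.3300, H(S|T=α) = 0.6705
  T=β: p=0.6700, H(S|T=β) = 0.4920
Weighted sum = 0.5509 nats.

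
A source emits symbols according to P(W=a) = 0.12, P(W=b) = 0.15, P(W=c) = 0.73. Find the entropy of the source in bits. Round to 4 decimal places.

H(W) = −Σ p·log₂ p.
  −(0.12)·log₂(0.12) = 0.36707
  −(0.15)·log₂(0.15) = 0.41054
  −(0.73)·log₂(0.73) = 0.33144
Sum: 0.36707 + 0.41054 + 0.33144 = 1.1091 bits.

1.1091 bits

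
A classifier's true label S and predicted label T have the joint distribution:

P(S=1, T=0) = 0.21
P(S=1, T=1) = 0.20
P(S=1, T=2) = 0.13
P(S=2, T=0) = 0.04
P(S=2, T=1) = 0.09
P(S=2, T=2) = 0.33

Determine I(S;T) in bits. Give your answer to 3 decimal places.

0.183 bits

Marginals: p(S) = (0.5400, 0.4600), p(T) = (0.2500, 0.2900, 0.4600).
I(S;T) = Σ p(x,y)·log₂[p(x,y)/(p(x)p(y))].
  (1,0): 0.21·log₂(1.5556) = 0.1339
  (1,1): 0.20·log₂(1.2771) = 0.0706
  (1,2): 0.13·log₂(0.5233) = -0.1214
  (2,0): 0.04·log₂(0.3478) = -0.0609
  (2,1): 0.09·log₂(0.6747) = -0.0511
  (2,2): 0.33·log₂(1.5595) = 0.2116
Sum = 0.183 bits.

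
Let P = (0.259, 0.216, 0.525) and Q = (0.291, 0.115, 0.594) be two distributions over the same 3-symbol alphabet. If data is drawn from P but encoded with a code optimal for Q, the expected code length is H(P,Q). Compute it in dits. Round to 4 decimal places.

H(P,Q) = −Σ p·log₁₀ q.
  −0.259·log₁₀(0.291) = 0.13885
  −0.216·log₁₀(0.115) = 0.20289
  −0.525·log₁₀(0.594) = 0.11876
H(P,Q) = 0.4605 dits.

0.4605 dits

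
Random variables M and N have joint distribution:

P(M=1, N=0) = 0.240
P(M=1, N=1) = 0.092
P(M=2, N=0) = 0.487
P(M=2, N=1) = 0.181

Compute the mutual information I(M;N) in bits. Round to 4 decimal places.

Marginals: p(M) = (0.3320, 0.6680), p(N) = (0.7270, 0.2730).
I(M;N) = H(M) + H(N) − H(M,N).
H(M) = 0.9170, H(N) = 0.8457, H(M,N) = 1.7627.
I(M;N) = 0.9170 + 0.8457 − 1.7627 = 0.0000 bits.

0.0000 bits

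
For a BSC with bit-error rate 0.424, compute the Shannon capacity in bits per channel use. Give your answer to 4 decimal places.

0.0167 bits

Binary symmetric channel: C = 1 − h₂(ε) where h₂ is the binary entropy function.
h₂(0.424) = −0.424·log₂0.424 − 0.576·log₂0.576 = 0.9833.
C = 1 − 0.9833 = 0.0167 bits per channel use.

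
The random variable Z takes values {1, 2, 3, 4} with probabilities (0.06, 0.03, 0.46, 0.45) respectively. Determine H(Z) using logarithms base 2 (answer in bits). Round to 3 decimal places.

1.429 bits

H(Z) = −Σ p·log₂ p.
  −(0.06)·log₂(0.06) = 0.2435
  −(0.03)·log₂(0.03) = 0.1518
  −(0.46)·log₂(0.46) = 0.5153
  −(0.45)·log₂(0.45) = 0.5184
Sum: 0.2435 + 0.1518 + 0.5153 + 0.5184 = 1.429 bits.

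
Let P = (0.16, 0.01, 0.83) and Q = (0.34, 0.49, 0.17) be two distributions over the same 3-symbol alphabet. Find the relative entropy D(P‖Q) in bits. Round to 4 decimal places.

D(P‖Q) = Σ p·log₂(p/q).
  0.16·log₂(0.16/0.34) = -0.17399
  0.01·log₂(0.01/0.49) = -0.05615
  0.83·log₂(0.83/0.17) = 1.89869
D(P‖Q) = 1.6685 bits.

1.6685 bits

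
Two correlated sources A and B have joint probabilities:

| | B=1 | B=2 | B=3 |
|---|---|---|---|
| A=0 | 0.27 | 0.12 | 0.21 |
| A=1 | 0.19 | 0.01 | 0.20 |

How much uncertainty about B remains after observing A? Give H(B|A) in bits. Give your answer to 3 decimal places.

1.365 bits

Marginals: p(A) = (0.6000, 0.4000), p(B) = (0.4600, 0.1300, 0.4100).
H(B|A) = Σ p(A) · H(B|A=·).
  A=0: p=0.6000, H(B|A=0) = 1.5129
  A=1: p=0.4000, H(B|A=1) = 1.1432
Weighted sum = 1.365 bits.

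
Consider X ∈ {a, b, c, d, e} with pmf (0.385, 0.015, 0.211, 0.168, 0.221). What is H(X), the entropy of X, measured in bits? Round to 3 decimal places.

H(X) = −Σ p·log₂ p.
  −(0.385)·log₂(0.385) = 0.5302
  −(0.015)·log₂(0.015) = 0.0909
  −(0.211)·log₂(0.211) = 0.4736
  −(0.168)·log₂(0.168) = 0.4323
  −(0.221)·log₂(0.221) = 0.4813
Sum: 0.5302 + 0.0909 + 0.4736 + 0.4323 + 0.4813 = 2.008 bits.

2.008 bits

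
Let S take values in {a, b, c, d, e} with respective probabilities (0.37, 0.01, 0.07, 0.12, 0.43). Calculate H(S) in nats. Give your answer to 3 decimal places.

H(S) = −Σ p·ln p.
  −(0.37)·ln(0.37) = 0.3679
  −(0.01)·ln(0.01) = 0.0461
  −(0.07)·ln(0.07) = 0.1861
  −(0.12)·ln(0.12) = 0.2544
  −(0.43)·ln(0.43) = 0.3629
Sum: 0.3679 + 0.0461 + 0.1861 + 0.2544 + 0.3629 = 1.217 nats.

1.217 nats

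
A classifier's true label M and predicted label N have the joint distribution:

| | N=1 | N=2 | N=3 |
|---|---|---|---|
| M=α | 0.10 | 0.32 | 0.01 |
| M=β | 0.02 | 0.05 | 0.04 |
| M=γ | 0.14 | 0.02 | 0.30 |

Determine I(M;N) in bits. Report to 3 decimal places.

0.484 bits

Marginals: p(M) = (0.4300, 0.1100, 0.4600), p(N) = (0.2600, 0.3900, 0.3500).
I(M;N) = H(M) + H(N) − H(M,N).
H(M) = 1.3892, H(N) = 1.5652, H(M,N) = 2.4705.
I(M;N) = 1.3892 + 1.5652 − 2.4705 = 0.484 bits.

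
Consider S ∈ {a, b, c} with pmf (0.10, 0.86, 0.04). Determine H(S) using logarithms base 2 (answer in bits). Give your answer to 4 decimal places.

0.7051 bits

H(S) = −Σ p·log₂ p.
  −(0.10)·log₂(0.10) = 0.33219
  −(0.86)·log₂(0.86) = 0.18713
  −(0.04)·log₂(0.04) = 0.18575
Sum: 0.33219 + 0.18713 + 0.18575 = 0.7051 bits.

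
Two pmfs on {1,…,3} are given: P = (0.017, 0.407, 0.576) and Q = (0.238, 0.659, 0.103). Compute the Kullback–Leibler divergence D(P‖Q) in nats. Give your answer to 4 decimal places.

0.7505 nats

D(P‖Q) = Σ p·ln(p/q).
  0.017·ln(0.017/0.238) = -0.04486
  0.407·ln(0.407/0.659) = -0.19614
  0.576·ln(0.576/0.103) = 0.99151
D(P‖Q) = 0.7505 nats.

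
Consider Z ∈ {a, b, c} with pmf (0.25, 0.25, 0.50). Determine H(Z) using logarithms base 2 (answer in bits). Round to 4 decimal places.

H(Z) = −Σ p·log₂ p.
  −(0.25)·log₂(0.25) = 0.50000
  −(0.25)·log₂(0.25) = 0.50000
  −(0.50)·log₂(0.50) = 0.50000
Sum: 0.50000 + 0.50000 + 0.50000 = 1.5000 bits.

1.5000 bits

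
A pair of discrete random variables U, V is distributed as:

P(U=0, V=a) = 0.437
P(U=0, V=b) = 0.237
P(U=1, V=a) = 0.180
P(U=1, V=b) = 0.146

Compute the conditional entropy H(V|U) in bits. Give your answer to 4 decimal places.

Marginals: p(U) = (0.6740, 0.3260), p(V) = (0.6170, 0.3830).
H(V|U) = Σ p(U) · H(V|U=·).
  U=0: p=0.6740, H(V|U=0) = 0.9355
  U=1: p=0.3260, H(V|U=1) = 0.9921
Weighted sum = 0.9540 bits.

0.9540 bits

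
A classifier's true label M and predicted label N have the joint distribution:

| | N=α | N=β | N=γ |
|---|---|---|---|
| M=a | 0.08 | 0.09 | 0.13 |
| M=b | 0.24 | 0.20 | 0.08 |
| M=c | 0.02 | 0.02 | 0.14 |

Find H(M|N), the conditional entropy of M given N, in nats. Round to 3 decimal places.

0.885 nats

Marginals: p(M) = (0.3000, 0.5200, 0.1800), p(N) = (0.3400, 0.3100, 0.3500).
H(M|N) = Σ p(N) · H(M|N=·).
  N=α: p=0.3400, H(M|N=α) = 0.7530
  N=β: p=0.3100, H(M|N=β) = 0.8186
  N=γ: p=0.3500, H(M|N=γ) = 1.0717
Weighted sum = 0.885 nats.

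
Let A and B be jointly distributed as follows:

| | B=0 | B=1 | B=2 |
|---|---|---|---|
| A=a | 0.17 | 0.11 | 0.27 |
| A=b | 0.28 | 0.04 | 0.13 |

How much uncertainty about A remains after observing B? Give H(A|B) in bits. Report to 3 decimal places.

0.920 bits

Chain rule: H(A|B) = H(A,B) − H(B).
Marginals: p(A) = (0.5500, 0.4500), p(B) = (0.4500, 0.1500, 0.4000).
H(A,B) = 2.3775 bits; H(B) = 1.4577 bits.
H(A|B) = 2.3775 − 1.4577 = 0.920 bits.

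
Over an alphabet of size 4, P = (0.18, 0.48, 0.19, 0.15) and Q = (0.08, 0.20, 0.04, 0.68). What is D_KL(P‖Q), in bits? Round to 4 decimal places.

D(P‖Q) = Σ p·log₂(p/q).
  0.18·log₂(0.18/0.08) = 0.21059
  0.48·log₂(0.48/0.20) = 0.60626
  0.19·log₂(0.19/0.04) = 0.42711
  0.15·log₂(0.15/0.68) = -0.32709
D(P‖Q) = 0.9169 bits.

0.9169 bits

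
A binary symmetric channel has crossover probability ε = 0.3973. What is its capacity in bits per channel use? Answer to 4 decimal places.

Binary symmetric channel: C = 1 − h₂(ε) where h₂ is the binary entropy function.
h₂(0.3973) = −0.3973·log₂0.3973 − 0.6027·log₂0.6027 = 0.9693.
C = 1 − 0.9693 = 0.0307 bits per channel use.

0.0307 bits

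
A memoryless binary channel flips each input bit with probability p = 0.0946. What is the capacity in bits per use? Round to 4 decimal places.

Binary symmetric channel: C = 1 − h₂(ε) where h₂ is the binary entropy function.
h₂(0.0946) = −0.0946·log₂0.0946 − 0.9054·log₂0.9054 = 0.4516.
C = 1 − 0.4516 = 0.5484 bits per channel use.

0.5484 bits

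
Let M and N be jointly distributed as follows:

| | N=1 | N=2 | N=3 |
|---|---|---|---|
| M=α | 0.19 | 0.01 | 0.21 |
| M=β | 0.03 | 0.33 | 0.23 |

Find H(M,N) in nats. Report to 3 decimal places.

H(M,N) = −Σ p(x,y)·ln p(x,y) over all 6 cells.
  cell (α,1): −0.19·ln0.19 = 0.3155
  cell (α,2): −0.01·ln0.01 = 0.0461
  cell (α,3): −0.21·ln0.21 = 0.3277
  cell (β,1): −0.03·ln0.03 = 0.1052
  cell (β,2): −0.33·ln0.33 = 0.3659
  cell (β,3): −0.23·ln0.23 = 0.3380
Sum = 1.498 nats.

1.498 nats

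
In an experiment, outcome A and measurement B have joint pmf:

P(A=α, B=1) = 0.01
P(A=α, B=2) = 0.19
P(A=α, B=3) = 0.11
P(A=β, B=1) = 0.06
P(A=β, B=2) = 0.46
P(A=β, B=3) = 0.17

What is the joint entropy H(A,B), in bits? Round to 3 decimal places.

H(A,B) = −Σ p(x,y)·log₂ p(x,y) over all 6 cells.
  cell (α,1): −0.01·log₂0.01 = 0.0664
  cell (α,2): −0.19·log₂0.19 = 0.4552
  cell (α,3): −0.11·log₂0.11 = 0.3503
  cell (β,1): −0.06·log₂0.06 = 0.2435
  cell (β,2): −0.46·log₂0.46 = 0.5153
  cell (β,3): −0.17·log₂0.17 = 0.4346
Sum = 2.065 bits.

2.065 bits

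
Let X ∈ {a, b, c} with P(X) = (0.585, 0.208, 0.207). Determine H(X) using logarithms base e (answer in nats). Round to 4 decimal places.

H(X) = −Σ p·ln p.
  −(0.585)·ln(0.585) = 0.31364
  −(0.208)·ln(0.208) = 0.32661
  −(0.207)·ln(0.207) = 0.32603
Sum: 0.31364 + 0.32661 + 0.32603 = 0.9663 nats.

0.9663 nats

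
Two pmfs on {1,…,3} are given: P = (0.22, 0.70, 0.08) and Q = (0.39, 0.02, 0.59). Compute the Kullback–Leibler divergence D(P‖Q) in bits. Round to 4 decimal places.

3.1782 bits

D(P‖Q) = Σ p·log₂(p/q).
  0.22·log₂(0.22/0.39) = -0.18171
  0.70·log₂(0.70/0.02) = 3.59050
  0.08·log₂(0.08/0.59) = -0.23061
D(P‖Q) = 3.1782 bits.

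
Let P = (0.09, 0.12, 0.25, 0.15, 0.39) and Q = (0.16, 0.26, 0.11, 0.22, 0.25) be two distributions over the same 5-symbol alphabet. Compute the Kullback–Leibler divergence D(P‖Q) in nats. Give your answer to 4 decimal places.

D(P‖Q) = Σ p·ln(p/q).
  0.09·ln(0.09/0.16) = -0.05178
  0.12·ln(0.12/0.26) = -0.09278
  0.25·ln(0.25/0.11) = 0.20525
  0.15·ln(0.15/0.22) = -0.05745
  0.39·ln(0.39/0.25) = 0.17343
D(P‖Q) = 0.1767 nats.

0.1767 nats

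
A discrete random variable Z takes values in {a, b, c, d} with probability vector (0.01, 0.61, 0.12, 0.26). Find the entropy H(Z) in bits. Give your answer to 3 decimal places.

1.374 bits

H(Z) = −Σ p·log₂ p.
  −(0.01)·log₂(0.01) = 0.0664
  −(0.61)·log₂(0.61) = 0.4350
  −(0.12)·log₂(0.12) = 0.3671
  −(0.26)·log₂(0.26) = 0.5053
Sum: 0.0664 + 0.4350 + 0.3671 + 0.5053 = 1.374 bits.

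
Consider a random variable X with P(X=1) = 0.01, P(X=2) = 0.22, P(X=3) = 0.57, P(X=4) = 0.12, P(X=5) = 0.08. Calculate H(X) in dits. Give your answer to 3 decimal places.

0.502 dits

H(X) = −Σ p·log₁₀ p.
  −(0.01)·log₁₀(0.01) = 0.0200
  −(0.22)·log₁₀(0.22) = 0.1447
  −(0.57)·log₁₀(0.57) = 0.1392
  −(0.12)·log₁₀(0.12) = 0.1105
  −(0.08)·log₁₀(0.08) = 0.0878
Sum: 0.0200 + 0.1447 + 0.1392 + 0.1105 + 0.0878 = 0.502 dits.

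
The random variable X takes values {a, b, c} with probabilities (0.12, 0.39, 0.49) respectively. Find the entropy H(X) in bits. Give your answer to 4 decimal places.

H(X) = −Σ p·log₂ p.
  −(0.12)·log₂(0.12) = 0.36707
  −(0.39)·log₂(0.39) = 0.52980
  −(0.49)·log₂(0.49) = 0.50428
Sum: 0.36707 + 0.52980 + 0.50428 = 1.4011 bits.

1.4011 bits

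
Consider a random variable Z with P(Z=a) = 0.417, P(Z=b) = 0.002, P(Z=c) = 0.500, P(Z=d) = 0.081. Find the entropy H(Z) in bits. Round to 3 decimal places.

1.338 bits

H(Z) = −Σ p·log₂ p.
  −(0.417)·log₂(0.417) = 0.5262
  −(0.002)·log₂(0.002) = 0.0179
  −(0.500)·log₂(0.500) = 0.5000
  −(0.081)·log₂(0.081) = 0.2937
Sum: 0.5262 + 0.0179 + 0.5000 + 0.2937 = 1.338 bits.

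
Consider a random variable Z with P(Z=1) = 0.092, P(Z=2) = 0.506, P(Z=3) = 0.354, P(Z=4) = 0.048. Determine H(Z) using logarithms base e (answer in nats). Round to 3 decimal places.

H(Z) = −Σ p·ln p.
  −(0.092)·ln(0.092) = 0.2195
  −(0.506)·ln(0.506) = 0.3447
  −(0.354)·ln(0.354) = 0.3676
  −(0.048)·ln(0.048) = 0.1458
Sum: 0.2195 + 0.3447 + 0.3676 + 0.1458 = 1.078 nats.

1.078 nats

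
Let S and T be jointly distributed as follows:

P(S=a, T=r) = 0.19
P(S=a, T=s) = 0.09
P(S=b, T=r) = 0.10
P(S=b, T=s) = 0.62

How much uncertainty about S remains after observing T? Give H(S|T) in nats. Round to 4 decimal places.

Chain rule: H(S|T) = H(S,T) − H(T).
Marginals: p(S) = (0.2800, 0.7200), p(T) = (0.2900, 0.7100).
H(S,T) = 1.0589 nats; H(T) = 0.6022 nats.
H(S|T) = 1.0589 − 0.6022 = 0.4567 nats.

0.4567 nats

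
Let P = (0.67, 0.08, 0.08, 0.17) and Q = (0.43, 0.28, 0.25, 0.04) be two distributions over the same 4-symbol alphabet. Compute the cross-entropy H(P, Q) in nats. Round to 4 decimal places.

H(P,Q) = −Σ p·ln q.
  −0.67·ln(0.43) = 0.56546
  −0.08·ln(0.28) = 0.10184
  −0.08·ln(0.25) = 0.11090
  −0.17·ln(0.04) = 0.54721
H(P,Q) = 1.3254 nats.

1.3254 nats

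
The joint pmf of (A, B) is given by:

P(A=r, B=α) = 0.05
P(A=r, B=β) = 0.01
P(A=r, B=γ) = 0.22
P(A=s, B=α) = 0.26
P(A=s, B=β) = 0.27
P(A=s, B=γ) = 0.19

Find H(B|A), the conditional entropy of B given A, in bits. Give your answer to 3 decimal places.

Marginals: p(A) = (0.2800, 0.7200), p(B) = (0.3100, 0.2800, 0.4100).
H(B|A) = Σ p(A) · H(B|A=·).
  A=r: p=0.2800, H(B|A=r) = 0.8889
  A=s: p=0.7200, H(B|A=s) = 1.5685
Weighted sum = 1.378 bits.

1.378 bits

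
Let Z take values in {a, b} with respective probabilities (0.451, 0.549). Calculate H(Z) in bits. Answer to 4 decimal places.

H(Z) = −Σ p·log₂ p.
  −(0.451)·log₂(0.451) = 0.51811
  −(0.549)·log₂(0.549) = 0.47495
Sum: 0.51811 + 0.47495 = 0.9931 bits.

0.9931 bits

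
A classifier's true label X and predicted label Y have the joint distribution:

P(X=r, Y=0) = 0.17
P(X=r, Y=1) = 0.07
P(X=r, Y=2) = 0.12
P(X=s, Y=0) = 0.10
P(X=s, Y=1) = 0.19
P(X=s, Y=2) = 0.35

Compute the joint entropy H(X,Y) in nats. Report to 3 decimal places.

1.655 nats

H(X,Y) = −Σ p(x,y)·ln p(x,y) over all 6 cells.
  cell (r,0): −0.17·ln0.17 = 0.3012
  cell (r,1): −0.07·ln0.07 = 0.1861
  cell (r,2): −0.12·ln0.12 = 0.2544
  cell (s,0): −0.10·ln0.10 = 0.2303
  cell (s,1): −0.19·ln0.19 = 0.3155
  cell (s,2): −0.35·ln0.35 = 0.3674
Sum = 1.655 nats.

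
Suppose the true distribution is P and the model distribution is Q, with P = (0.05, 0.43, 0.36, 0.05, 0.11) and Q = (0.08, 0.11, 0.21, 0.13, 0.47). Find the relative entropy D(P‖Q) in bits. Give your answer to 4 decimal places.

0.7924 bits

D(P‖Q) = Σ p·log₂(p/q).
  0.05·log₂(0.05/0.08) = -0.03390
  0.43·log₂(0.43/0.11) = 0.84574
  0.36·log₂(0.36/0.21) = 0.27994
  0.05·log₂(0.05/0.13) = -0.06893
  0.11·log₂(0.11/0.47) = -0.23047
D(P‖Q) = 0.7924 bits.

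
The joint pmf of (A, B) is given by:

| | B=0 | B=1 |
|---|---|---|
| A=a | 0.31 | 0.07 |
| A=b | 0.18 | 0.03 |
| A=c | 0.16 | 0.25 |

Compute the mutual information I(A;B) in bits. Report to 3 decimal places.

Marginals: p(A) = (0.3800, 0.2100, 0.4100), p(B) = (0.6500, 0.3500).
I(A;B) = H(A) + H(B) − H(A,B).
H(A) = 1.5307, H(B) = 0.9341, H(A,B) = 2.3124.
I(A;B) = 1.5307 + 0.9341 − 2.3124 = 0.152 bits.

0.152 bits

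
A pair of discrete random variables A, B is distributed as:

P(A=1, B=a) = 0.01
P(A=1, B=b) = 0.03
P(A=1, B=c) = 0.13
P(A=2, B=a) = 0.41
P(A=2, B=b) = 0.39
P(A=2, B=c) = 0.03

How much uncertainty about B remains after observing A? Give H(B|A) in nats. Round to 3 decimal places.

Marginals: p(A) = (0.1700, 0.8300), p(B) = (0.4200, 0.4200, 0.1600).
H(B|A) = Σ p(A) · H(B|A=·).
  A=1: p=0.1700, H(B|A=1) = 0.6779
  A=2: p=0.8300, H(B|A=2) = 0.8233
Weighted sum = 0.799 nats.

0.799 nats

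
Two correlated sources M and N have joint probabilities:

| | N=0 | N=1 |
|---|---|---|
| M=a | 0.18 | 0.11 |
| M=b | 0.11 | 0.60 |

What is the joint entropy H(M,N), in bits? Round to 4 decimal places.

1.5881 bits

H(M,N) = −Σ p(x,y)·log₂ p(x,y) over all 4 cells.
  cell (a,0): −0.18·log₂0.18 = 0.44531
  cell (a,1): −0.11·log₂0.11 = 0.35029
  cell (b,0): −0.11·log₂0.11 = 0.35029
  cell (b,1): −0.60·log₂0.60 = 0.44218
Sum = 1.5881 bits.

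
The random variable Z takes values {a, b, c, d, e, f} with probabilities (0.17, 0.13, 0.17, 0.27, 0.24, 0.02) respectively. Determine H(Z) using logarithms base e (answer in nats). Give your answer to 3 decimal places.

1.642 nats

H(Z) = −Σ p·ln p.
  −(0.17)·ln(0.17) = 0.3012
  −(0.13)·ln(0.13) = 0.2652
  −(0.17)·ln(0.17) = 0.3012
  −(0.27)·ln(0.27) = 0.3535
  −(0.24)·ln(0.24) = 0.3425
  −(0.02)·ln(0.02) = 0.0782
Sum: 0.3012 + 0.2652 + 0.3012 + 0.3535 + 0.3425 + 0.0782 = 1.642 nats.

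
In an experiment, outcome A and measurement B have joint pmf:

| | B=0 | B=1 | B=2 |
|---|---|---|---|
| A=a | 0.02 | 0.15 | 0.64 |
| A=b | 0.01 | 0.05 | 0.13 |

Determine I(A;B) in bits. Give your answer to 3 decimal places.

Marginals: p(A) = (0.8100, 0.1900), p(B) = (0.0300, 0.2000, 0.7700).
I(A;B) = H(A) + H(B) − H(A,B).
H(A) = 0.7015, H(B) = 0.9065, H(A,B) = 1.6007.
I(A;B) = 0.7015 + 0.9065 − 1.6007 = 0.007 bits.

0.007 bits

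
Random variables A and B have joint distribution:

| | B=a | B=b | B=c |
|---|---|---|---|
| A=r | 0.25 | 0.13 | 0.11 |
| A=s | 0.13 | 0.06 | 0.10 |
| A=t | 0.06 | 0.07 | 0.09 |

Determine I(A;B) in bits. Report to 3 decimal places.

Marginals: p(A) = (0.4900, 0.2900, 0.2200), p(B) = (0.4400, 0.2600, 0.3000).
I(A;B) = Σ p(x,y)·log₂[p(x,y)/(p(x)p(y))].
  (r,a): 0.25·log₂(1.1596) = 0.0534
  (r,b): 0.13·log₂(1.0204) = 0.0038
  (r,c): 0.11·log₂(0.7483) = -0.0460
  (s,a): 0.13·log₂(1.0188) = 0.0035
  (s,b): 0.06·log₂(0.7958) = -0.0198
  (s,c): 0.10·log₂(1.1494) = 0.0201
  (t,a): 0.06·log₂(0.6198) = -0.0414
  (t,b): 0.07·log₂(1.2238) = 0.0204
  (t,c): 0.09·log₂(1.3636) = 0.0403
Sum = 0.034 bits.

0.034 bits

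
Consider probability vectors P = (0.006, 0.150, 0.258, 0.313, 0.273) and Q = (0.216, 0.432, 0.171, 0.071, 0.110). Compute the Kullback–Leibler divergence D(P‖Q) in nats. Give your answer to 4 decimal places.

D(P‖Q) = Σ p·ln(p/q).
  0.006·ln(0.006/0.216) = -0.02150
  0.150·ln(0.150/0.432) = -0.15867
  0.258·ln(0.258/0.171) = 0.10611
  0.313·ln(0.313/0.071) = 0.46434
  0.273·ln(0.273/0.110) = 0.24815
D(P‖Q) = 0.6384 nats.

0.6384 nats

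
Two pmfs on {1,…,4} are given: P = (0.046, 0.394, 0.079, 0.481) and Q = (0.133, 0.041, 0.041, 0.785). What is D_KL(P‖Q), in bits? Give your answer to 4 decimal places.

D(P‖Q) = Σ p·log₂(p/q).
  0.046·log₂(0.046/0.133) = -0.07046
  0.394·log₂(0.394/0.041) = 1.28621
  0.079·log₂(0.079/0.041) = 0.07475
  0.481·log₂(0.481/0.785) = -0.33990
D(P‖Q) = 0.9506 bits.

0.9506 bits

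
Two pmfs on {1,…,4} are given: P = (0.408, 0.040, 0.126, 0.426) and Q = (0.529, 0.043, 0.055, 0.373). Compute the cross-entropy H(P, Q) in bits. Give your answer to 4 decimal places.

1.6897 bits

H(P,Q) = −Σ p·log₂ q.
  −0.408·log₂(0.529) = 0.37481
  −0.040·log₂(0.043) = 0.18158
  −0.126·log₂(0.055) = 0.52724
  −0.426·log₂(0.373) = 0.60609
H(P,Q) = 1.6897 bits.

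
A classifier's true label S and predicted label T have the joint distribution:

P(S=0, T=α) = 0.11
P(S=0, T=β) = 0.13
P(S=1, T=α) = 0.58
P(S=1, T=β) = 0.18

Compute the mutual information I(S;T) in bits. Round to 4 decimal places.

Marginals: p(S) = (0.2400, 0.7600), p(T) = (0.6900, 0.3100).
I(S;T) = H(S) + H(T) − H(S,T).
H(S) = 0.7950, H(T) = 0.8932, H(S,T) = 1.6340.
I(S;T) = 0.7950 + 0.8932 − 1.6340 = 0.0542 bits.

0.0542 bits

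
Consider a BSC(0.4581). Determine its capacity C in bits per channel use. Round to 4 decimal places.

0.0051 bits

Binary symmetric channel: C = 1 − h₂(ε) where h₂ is the binary entropy function.
h₂(0.4581) = −0.4581·log₂0.4581 − 0.5419·log₂0.5419 = 0.9949.
C = 1 − 0.9949 = 0.0051 bits per channel use.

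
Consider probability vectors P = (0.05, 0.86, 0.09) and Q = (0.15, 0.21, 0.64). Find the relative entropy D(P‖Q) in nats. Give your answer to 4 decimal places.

D(P‖Q) = Σ p·ln(p/q).
  0.05·ln(0.05/0.15) = -0.05493
  0.86·ln(0.86/0.21) = 1.21245
  0.09·ln(0.09/0.64) = -0.17655
D(P‖Q) = 0.9810 nats.

0.9810 nats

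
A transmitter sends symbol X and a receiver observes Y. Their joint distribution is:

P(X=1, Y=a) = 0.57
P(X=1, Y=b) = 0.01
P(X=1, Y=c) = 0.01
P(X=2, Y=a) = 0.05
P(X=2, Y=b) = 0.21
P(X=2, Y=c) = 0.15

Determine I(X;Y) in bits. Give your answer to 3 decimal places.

0.613 bits

Marginals: p(X) = (0.5900, 0.4100), p(Y) = (0.6200, 0.2200, 0.1600).
I(X;Y) = Σ p(x,y)·log₂[p(x,y)/(p(x)p(y))].
  (1,a): 0.57·log₂(1.5582) = 0.3647
  (1,b): 0.01·log₂(0.0770) = -0.0370
  (1,c): 0.01·log₂(0.1059) = -0.0324
  (2,a): 0.05·log₂(0.1967) = -0.1173
  (2,b): 0.21·log₂(2.3282) = 0.2560
  (2,c): 0.15·log₂(2.2866) = 0.1790
Sum = 0.613 bits.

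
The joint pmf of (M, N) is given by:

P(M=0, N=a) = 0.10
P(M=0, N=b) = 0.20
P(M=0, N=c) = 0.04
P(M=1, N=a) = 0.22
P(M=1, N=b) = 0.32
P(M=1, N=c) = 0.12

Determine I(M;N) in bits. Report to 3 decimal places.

0.008 bits

Marginals: p(M) = (0.3400, 0.6600), p(N) = (0.3200, 0.5200, 0.1600).
I(M;N) = Σ p(x,y)·log₂[p(x,y)/(p(x)p(y))].
  (0,a): 0.10·log₂(0.9191) = -0.0122
  (0,b): 0.20·log₂(1.1312) = 0.0356
  (0,c): 0.04·log₂(0.7353) = -0.0177
  (1,a): 0.22·log₂(1.0417) = 0.0130
  (1,b): 0.32·log₂(0.9324) = -0.0323
  (1,c): 0.12·log₂(1.1364) = 0.0221
Sum = 0.008 bits.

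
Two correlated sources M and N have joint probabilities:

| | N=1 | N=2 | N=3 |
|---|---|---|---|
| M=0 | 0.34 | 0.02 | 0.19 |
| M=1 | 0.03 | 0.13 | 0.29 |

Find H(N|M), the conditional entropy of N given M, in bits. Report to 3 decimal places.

1.157 bits

Marginals: p(M) = (0.5500, 0.4500), p(N) = (0.3700, 0.1500, 0.4800).
H(N|M) = Σ p(M) · H(N|M=·).
  M=0: p=0.5500, H(N|M=0) = 1.1326
  M=1: p=0.4500, H(N|M=1) = 1.1865
Weighted sum = 1.157 bits.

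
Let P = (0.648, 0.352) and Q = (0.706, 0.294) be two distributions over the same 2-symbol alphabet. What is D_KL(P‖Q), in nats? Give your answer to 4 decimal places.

0.0078 nats

D(P‖Q) = Σ p·ln(p/q).
  0.648·ln(0.648/0.706) = -0.05555
  0.352·ln(0.352/0.294) = 0.06338
D(P‖Q) = 0.0078 nats.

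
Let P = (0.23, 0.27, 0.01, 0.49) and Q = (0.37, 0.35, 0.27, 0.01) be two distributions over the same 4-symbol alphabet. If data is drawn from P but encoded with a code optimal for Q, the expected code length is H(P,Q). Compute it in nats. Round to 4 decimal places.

H(P,Q) = −Σ p·ln q.
  −0.23·ln(0.37) = 0.22868
  −0.27·ln(0.35) = 0.28345
  −0.01·ln(0.27) = 0.01309
  −0.49·ln(0.01) = 2.25653
H(P,Q) = 2.7818 nats.

2.7818 nats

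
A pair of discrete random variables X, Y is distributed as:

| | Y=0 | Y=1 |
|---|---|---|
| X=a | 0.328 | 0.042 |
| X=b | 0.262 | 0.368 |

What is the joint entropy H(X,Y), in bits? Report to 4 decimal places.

1.7566 bits

H(X,Y) = −Σ p(x,y)·log₂ p(x,y) over all 4 cells.
  cell (a,0): −0.328·log₂0.328 = 0.52750
  cell (a,1): −0.042·log₂0.042 = 0.19209
  cell (b,0): −0.262·log₂0.262 = 0.50628
  cell (b,1): −0.368·log₂0.368 = 0.53074
Sum = 1.7566 bits.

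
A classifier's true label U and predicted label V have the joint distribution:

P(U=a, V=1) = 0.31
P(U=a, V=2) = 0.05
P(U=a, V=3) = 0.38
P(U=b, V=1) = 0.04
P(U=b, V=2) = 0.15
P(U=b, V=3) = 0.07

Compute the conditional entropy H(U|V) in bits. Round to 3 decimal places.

0.622 bits

Chain rule: H(U|V) = H(U,V) − H(V).
Marginals: p(U) = (0.7400, 0.2600), p(V) = (0.3500, 0.2000, 0.4500).
H(U,V) = 2.1352 bits; H(V) = 1.5129 bits.
H(U|V) = 2.1352 − 1.5129 = 0.622 bits.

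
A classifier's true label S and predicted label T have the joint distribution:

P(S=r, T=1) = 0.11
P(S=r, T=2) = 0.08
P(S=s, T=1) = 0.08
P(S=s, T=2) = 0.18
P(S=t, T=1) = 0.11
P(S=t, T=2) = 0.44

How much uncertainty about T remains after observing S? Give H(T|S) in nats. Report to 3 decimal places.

Chain rule: H(T|S) = H(S,T) − H(S).
Marginals: p(S) = (0.1900, 0.2600, 0.5500), p(T) = (0.3000, 0.7000).
H(S,T) = 1.5596 nats; H(S) = 0.9946 nats.
H(T|S) = 1.5596 − 0.9946 = 0.565 nats.

0.565 nats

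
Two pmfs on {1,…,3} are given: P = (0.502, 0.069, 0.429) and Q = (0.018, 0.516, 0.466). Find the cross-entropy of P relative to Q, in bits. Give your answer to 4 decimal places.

3.4480 bits

H(P,Q) = −Σ p·log₂ q.
  −0.502·log₂(0.018) = 2.90952
  −0.069·log₂(0.516) = 0.06586
  −0.429·log₂(0.466) = 0.47259
H(P,Q) = 3.4480 bits.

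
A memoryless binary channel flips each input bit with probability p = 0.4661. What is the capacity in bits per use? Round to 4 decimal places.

Binary symmetric channel: C = 1 − h₂(ε) where h₂ is the binary entropy function.
h₂(0.4661) = −0.4661·log₂0.4661 − 0.5339·log₂0.5339 = 0.9967.
C = 1 − 0.9967 = 0.0033 bits per channel use.

0.0033 bits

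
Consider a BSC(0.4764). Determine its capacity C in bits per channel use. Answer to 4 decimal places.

Binary symmetric channel: C = 1 − h₂(ε) where h₂ is the binary entropy function.
h₂(0.4764) = −0.4764·log₂0.4764 − 0.5236·log₂0.5236 = 0.9984.
C = 1 − 0.9984 = 0.0016 bits per channel use.

0.0016 bits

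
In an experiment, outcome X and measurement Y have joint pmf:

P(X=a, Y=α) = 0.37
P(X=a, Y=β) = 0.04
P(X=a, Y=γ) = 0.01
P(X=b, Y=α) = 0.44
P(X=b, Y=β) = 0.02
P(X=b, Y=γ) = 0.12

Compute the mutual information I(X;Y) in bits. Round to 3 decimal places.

0.070 bits

Marginals: p(X) = (0.4200, 0.5800), p(Y) = (0.8100, 0.0600, 0.1300).
I(X;Y) = H(X) + H(Y) − H(X,Y).
H(X) = 0.9815, H(Y) = 0.8724, H(X,Y) = 1.7840.
I(X;Y) = 0.9815 + 0.8724 − 1.7840 = 0.070 bits.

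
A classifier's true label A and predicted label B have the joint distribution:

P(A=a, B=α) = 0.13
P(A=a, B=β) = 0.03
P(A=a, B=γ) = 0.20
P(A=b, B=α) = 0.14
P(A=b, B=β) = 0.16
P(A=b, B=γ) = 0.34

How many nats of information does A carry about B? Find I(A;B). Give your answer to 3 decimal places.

0.028 nats

Marginals: p(A) = (0.3600, 0.6400), p(B) = (0.2700, 0.1900, 0.5400).
I(A;B) = Σ p(x,y)·ln[p(x,y)/(p(x)p(y))].
  (a,α): 0.13·ln(1.3374) = 0.0378
  (a,β): 0.03·ln(0.4386) = -0.0247
  (a,γ): 0.20·ln(1.0288) = 0.0057
  (b,α): 0.14·ln(0.8102) = -0.0295
  (b,β): 0.16·ln(1.3158) = 0.0439
  (b,γ): 0.34·ln(0.9838) = -0.0056
Sum = 0.028 nats.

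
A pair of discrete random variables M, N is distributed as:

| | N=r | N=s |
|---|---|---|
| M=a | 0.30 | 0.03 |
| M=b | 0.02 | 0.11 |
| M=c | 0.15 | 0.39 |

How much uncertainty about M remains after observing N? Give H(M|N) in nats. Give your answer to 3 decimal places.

0.748 nats

Marginals: p(M) = (0.3300, 0.1300, 0.5400), p(N) = (0.4700, 0.5300).
H(M|N) = Σ p(N) · H(M|N=·).
  N=r: p=0.4700, H(M|N=r) = 0.7854
  N=s: p=0.5300, H(M|N=s) = 0.7146
Weighted sum = 0.748 nats.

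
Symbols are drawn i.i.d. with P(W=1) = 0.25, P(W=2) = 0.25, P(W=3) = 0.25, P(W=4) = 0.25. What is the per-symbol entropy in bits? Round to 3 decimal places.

H(W) = −Σ p·log₂ p.
  −(0.25)·log₂(0.25) = 0.5000
  −(0.25)·log₂(0.25) = 0.5000
  −(0.25)·log₂(0.25) = 0.5000
  −(0.25)·log₂(0.25) = 0.5000
Sum: 0.5000 + 0.5000 + 0.5000 + 0.5000 = 2.000 bits.

2.000 bits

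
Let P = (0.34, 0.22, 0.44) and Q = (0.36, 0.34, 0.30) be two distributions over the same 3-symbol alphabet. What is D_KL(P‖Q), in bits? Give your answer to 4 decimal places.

D(P‖Q) = Σ p·log₂(p/q).
  0.34·log₂(0.34/0.36) = -0.02804
  0.22·log₂(0.22/0.34) = -0.13817
  0.44·log₂(0.44/0.30) = 0.24312
D(P‖Q) = 0.0769 bits.

0.0769 bits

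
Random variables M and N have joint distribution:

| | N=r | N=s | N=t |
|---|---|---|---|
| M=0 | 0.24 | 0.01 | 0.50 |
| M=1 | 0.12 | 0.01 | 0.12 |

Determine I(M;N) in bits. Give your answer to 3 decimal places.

0.021 bits

Marginals: p(M) = (0.7500, 0.2500), p(N) = (0.3600, 0.0200, 0.6200).
I(M;N) = H(M) + H(N) − H(M,N).
H(M) = 0.8113, H(N) = 1.0711, H(M,N) = 1.8611.
I(M;N) = 0.8113 + 1.0711 − 1.8611 = 0.021 bits.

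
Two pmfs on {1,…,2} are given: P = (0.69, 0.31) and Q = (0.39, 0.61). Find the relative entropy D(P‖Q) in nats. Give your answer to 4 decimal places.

D(P‖Q) = Σ p·ln(p/q).
  0.69·ln(0.69/0.39) = 0.39368
  0.31·ln(0.31/0.61) = -0.20983
D(P‖Q) = 0.1838 nats.

0.1838 nats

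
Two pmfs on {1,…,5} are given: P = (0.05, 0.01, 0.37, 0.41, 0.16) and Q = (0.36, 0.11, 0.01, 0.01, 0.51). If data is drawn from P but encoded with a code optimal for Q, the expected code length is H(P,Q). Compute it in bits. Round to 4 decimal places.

H(P,Q) = −Σ p·log₂ q.
  −0.05·log₂(0.36) = 0.07370
  −0.01·log₂(0.11) = 0.03184
  −0.37·log₂(0.01) = 2.45823
  −0.41·log₂(0.01) = 2.72398
  −0.16·log₂(0.51) = 0.15543
H(P,Q) = 5.4432 bits.

5.4432 bits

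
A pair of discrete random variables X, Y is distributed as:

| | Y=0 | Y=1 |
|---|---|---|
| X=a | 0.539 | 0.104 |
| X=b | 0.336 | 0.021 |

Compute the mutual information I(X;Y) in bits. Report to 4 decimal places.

0.0178 bits

Marginals: p(X) = (0.6430, 0.3570), p(Y) = (0.8750, 0.1250).
I(X;Y) = Σ p(x,y)·log₂[p(x,y)/(p(x)p(y))].
  (a,0): 0.539·log₂(0.9580) = -0.03336
  (a,1): 0.104·log₂(1.2939) = 0.03866
  (b,0): 0.336·log₂(1.0756) = 0.03534
  (b,1): 0.021·log₂(0.4706) = -0.02284
Sum = 0.0178 bits.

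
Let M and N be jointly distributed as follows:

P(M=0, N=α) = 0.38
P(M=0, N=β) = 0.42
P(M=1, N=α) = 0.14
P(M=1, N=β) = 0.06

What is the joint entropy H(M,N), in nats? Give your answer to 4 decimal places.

1.1761 nats

H(M,N) = −Σ p(x,y)·ln p(x,y) over all 4 cells.
  cell (0,α): −0.38·ln0.38 = 0.36768
  cell (0,β): −0.42·ln0.42 = 0.36435
  cell (1,α): −0.14·ln0.14 = 0.27526
  cell (1,β): −0.06·ln0.06 = 0.16880
Sum = 1.1761 nats.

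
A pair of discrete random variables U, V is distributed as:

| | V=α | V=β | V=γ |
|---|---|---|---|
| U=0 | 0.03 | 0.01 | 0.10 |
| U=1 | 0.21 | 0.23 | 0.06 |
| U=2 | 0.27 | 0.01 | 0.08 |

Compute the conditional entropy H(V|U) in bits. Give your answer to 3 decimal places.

Marginals: p(U) = (0.1400, 0.5000, 0.3600), p(V) = (0.5100, 0.2500, 0.2400).
H(V|U) = Σ p(U) · H(V|U=·).
  U=0: p=0.1400, H(V|U=0) = 1.0949
  U=1: p=0.5000, H(V|U=1) = 1.4080
  U=2: p=0.3600, H(V|U=2) = 0.9371
Weighted sum = 1.195 bits.

1.195 bits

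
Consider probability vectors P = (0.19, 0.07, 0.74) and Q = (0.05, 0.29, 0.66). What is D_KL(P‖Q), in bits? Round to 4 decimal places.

D(P‖Q) = Σ p·log₂(p/q).
  0.19·log₂(0.19/0.05) = 0.36594
  0.07·log₂(0.07/0.29) = -0.14354
  0.74·log₂(0.74/0.66) = 0.12214
D(P‖Q) = 0.3445 bits.

0.3445 bits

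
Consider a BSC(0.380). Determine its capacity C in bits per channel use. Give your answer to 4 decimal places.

0.0420 bits

Binary symmetric channel: C = 1 − h₂(ε) where h₂ is the binary entropy function.
h₂(0.380) = −0.380·log₂0.380 − 0.620·log₂0.620 = 0.9580.
C = 1 − 0.9580 = 0.0420 bits per channel use.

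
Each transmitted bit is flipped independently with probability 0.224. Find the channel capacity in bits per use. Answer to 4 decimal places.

0.2326 bits

Binary symmetric channel: C = 1 − h₂(ε) where h₂ is the binary entropy function.
h₂(0.224) = −0.224·log₂0.224 − 0.776·log₂0.776 = 0.7674.
C = 1 − 0.7674 = 0.2326 bits per channel use.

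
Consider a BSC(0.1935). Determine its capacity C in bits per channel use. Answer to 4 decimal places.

Binary symmetric channel: C = 1 − h₂(ε) where h₂ is the binary entropy function.
h₂(0.1935) = −0.1935·log₂0.1935 − 0.8065·log₂0.8065 = 0.7087.
C = 1 − 0.7087 = 0.2913 bits per channel use.

0.2913 bits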